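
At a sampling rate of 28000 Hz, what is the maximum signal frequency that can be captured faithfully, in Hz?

14,000 Hz

Nyquist frequency = sample rate / 2 = 28,000 / 2 = 14,000 Hz.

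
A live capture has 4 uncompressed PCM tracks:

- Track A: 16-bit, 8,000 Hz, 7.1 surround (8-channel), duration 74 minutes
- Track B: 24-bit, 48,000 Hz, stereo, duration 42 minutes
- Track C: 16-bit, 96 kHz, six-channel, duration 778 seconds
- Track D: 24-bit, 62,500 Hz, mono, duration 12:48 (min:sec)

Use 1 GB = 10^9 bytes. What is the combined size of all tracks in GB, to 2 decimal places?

2.33 GB

Track A: 74 minutes = 4,440 s; 8,000 × 4,440 × 2 × 8 = 568,320,000 bytes.
Track B: 42 minutes = 2,520 s; 48,000 × 2,520 × 3 × 2 = 725,760,000 bytes.
Track C: 96,000 × 778 × 2 × 6 = 896,256,000 bytes.
Track D: 12:48 (min:sec) = 768 s; 62,500 × 768 × 3 × 1 = 144,000,000 bytes.
Total = 2,334,336,000 bytes = 2.33 GB.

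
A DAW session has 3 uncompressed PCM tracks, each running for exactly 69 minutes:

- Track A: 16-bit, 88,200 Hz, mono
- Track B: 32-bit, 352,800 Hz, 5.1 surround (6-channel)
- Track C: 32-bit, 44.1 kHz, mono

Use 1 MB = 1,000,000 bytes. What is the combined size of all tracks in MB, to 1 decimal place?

36514.8 MB

exactly 69 minutes = 4,140 s.
Track A: 88,200 × 4,140 × 2 × 1 = 730,296,000 bytes.
Track B: 352,800 × 4,140 × 4 × 6 = 35,054,208,000 bytes.
Track C: 44,100 × 4,140 × 4 × 1 = 730,296,000 bytes.
Total = 36,514,800,000 bytes = 36514.8 MB.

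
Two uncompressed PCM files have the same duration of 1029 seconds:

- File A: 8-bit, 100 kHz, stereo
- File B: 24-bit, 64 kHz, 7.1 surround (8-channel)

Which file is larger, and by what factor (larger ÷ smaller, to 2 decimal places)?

File B, by a factor of 7.68

File A: 100,000 × 1 × 2 = 200,000 bytes/s.
File B: 64,000 × 3 × 8 = 1,536,000 bytes/s.
File B is larger; ratio = 1,580,544,000 / 205,800,000 = 7.68.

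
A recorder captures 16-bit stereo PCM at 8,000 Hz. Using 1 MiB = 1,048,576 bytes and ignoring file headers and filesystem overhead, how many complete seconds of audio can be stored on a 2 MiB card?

65 seconds

Uncompressed byte rate = 8,000 × 2 × 2 = 32,000 bytes/s.
Capacity = 2 × 1,048,576 = 2,097,152 bytes.
2,097,152 / 32,000 ≈ 65.54 s → 65 seconds.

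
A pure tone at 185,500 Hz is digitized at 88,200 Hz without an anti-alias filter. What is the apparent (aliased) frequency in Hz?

Nyquist = 88,200/2 = 44,100 Hz; 185,500 Hz exceeds it.
Alias = |185,500 − 2×88,200| = |185,500 − 176,400| = 9,100 Hz.

9,100 Hz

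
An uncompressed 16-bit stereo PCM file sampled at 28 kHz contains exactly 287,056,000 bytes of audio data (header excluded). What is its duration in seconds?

2,563 seconds

Byte rate = 28,000 × 2 × 2 = 112,000 bytes/s.
Duration = 287,056,000 / 112,000 = 2,563 s.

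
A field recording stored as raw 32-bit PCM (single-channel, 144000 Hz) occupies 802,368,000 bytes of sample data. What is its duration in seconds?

Byte rate = 144,000 × 4 × 1 = 576,000 bytes/s.
Duration = 802,368,000 / 576,000 = 1,393 s.

1,393 seconds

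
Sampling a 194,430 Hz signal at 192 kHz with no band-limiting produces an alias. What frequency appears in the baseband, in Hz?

Nyquist = 192,000/2 = 96,000 Hz; 194,430 Hz exceeds it.
Alias = |194,430 − 1×192,000| = |194,430 − 192,000| = 2,430 Hz.

2,430 Hz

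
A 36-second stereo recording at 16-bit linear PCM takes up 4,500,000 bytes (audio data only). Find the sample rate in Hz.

31,250 Hz

Bytes = sample_rate × seconds × bytes_per_sample × channels.
sample_rate = 4,500,000 / (36 × 2 × 2) = 4,500,000 / 144 = 31,250 Hz.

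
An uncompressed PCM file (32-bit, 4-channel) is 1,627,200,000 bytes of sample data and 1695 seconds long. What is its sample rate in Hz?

Bytes = sample_rate × seconds × bytes_per_sample × channels.
sample_rate = 1,627,200,000 / (1,695 × 4 × 4) = 1,627,200,000 / 27,120 = 60,000 Hz.

60,000 Hz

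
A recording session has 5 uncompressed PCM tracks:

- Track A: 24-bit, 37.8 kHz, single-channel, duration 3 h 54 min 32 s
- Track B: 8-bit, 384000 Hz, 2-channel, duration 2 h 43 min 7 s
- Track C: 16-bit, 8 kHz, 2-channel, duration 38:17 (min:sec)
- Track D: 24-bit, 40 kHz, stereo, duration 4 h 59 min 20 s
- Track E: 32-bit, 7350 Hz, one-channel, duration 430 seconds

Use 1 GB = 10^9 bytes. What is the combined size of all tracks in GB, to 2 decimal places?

13.51 GB

Track A: 3 h 54 min 32 s = 14,072 s; 37,800 × 14,072 × 3 × 1 = 1,595,764,800 bytes.
Track B: 2 h 43 min 7 s = 9,787 s; 384,000 × 9,787 × 1 × 2 = 7,516,416,000 bytes.
Track C: 38:17 (min:sec) = 2,297 s; 8,000 × 2,297 × 2 × 2 = 73,504,000 bytes.
Track D: 4 h 59 min 20 s = 17,960 s; 40,000 × 17,960 × 3 × 2 = 4,310,400,000 bytes.
Track E: 7,350 × 430 × 4 × 1 = 12,642,000 bytes.
Total = 13,508,726,800 bytes = 13.51 GB.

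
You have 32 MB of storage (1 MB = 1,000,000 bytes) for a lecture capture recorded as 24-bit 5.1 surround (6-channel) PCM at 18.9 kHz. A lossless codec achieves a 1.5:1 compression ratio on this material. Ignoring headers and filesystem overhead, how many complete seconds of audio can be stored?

Uncompressed byte rate = 18,900 × 3 × 6 = 340,200 bytes/s.
After 1.5:1 compression, effective rate ≈ 226800 bytes/s.
Capacity = 32 × 1,000,000 = 32,000,000 bytes.
32,000,000 / effective rate ≈ 141.09 s → 141 seconds.

141 seconds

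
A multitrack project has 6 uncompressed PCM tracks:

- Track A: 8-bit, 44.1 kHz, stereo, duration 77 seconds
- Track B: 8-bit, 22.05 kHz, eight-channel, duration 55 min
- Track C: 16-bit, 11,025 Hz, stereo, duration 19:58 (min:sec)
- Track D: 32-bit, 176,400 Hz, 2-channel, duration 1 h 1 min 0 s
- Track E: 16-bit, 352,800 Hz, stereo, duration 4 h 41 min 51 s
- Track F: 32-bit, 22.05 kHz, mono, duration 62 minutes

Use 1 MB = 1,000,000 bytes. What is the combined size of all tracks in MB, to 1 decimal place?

Track A: 44,100 × 77 × 1 × 2 = 6,791,400 bytes.
Track B: 55 min = 3,300 s; 22,050 × 3,300 × 1 × 8 = 582,120,000 bytes.
Track C: 19:58 (min:sec) = 1,198 s; 11,025 × 1,198 × 2 × 2 = 52,831,800 bytes.
Track D: 1 h 1 min 0 s = 3,660 s; 176,400 × 3,660 × 4 × 2 = 5,164,992,000 bytes.
Track E: 4 h 41 min 51 s = 16,911 s; 352,800 × 16,911 × 2 × 2 = 23,864,803,200 bytes.
Track F: 62 minutes = 3,720 s; 22,050 × 3,720 × 4 × 1 = 328,104,000 bytes.
Total = 29,999,642,400 bytes = 29999.6 MB.

29999.6 MB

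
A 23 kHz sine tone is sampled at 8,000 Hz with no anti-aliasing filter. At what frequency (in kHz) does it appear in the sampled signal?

Nyquist = 8,000/2 = 4,000 Hz; 23,000 Hz exceeds it.
Alias = |23,000 − 3×8,000| = |23,000 − 24,000| = 1,000 Hz = 1 kHz.

1 kHz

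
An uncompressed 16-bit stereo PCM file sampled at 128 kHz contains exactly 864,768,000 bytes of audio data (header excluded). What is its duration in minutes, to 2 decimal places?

28.15 minutes

Byte rate = 128,000 × 2 × 2 = 512,000 bytes/s.
Duration = 864,768,000 / 512,000 = 1,689 s.
1,689 s / 60 = 28.15 minutes.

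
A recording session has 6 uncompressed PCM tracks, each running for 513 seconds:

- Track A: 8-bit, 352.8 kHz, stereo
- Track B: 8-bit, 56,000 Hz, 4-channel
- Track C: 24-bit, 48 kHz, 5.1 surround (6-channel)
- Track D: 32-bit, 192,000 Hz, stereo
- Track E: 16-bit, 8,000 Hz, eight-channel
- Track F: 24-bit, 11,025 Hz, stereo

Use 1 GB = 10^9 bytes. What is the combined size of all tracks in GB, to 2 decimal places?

Track A: 352,800 × 513 × 1 × 2 = 361,972,800 bytes.
Track B: 56,000 × 513 × 1 × 4 = 114,912,000 bytes.
Track C: 48,000 × 513 × 3 × 6 = 443,232,000 bytes.
Track D: 192,000 × 513 × 4 × 2 = 787,968,000 bytes.
Track E: 8,000 × 513 × 2 × 8 = 65,664,000 bytes.
Track F: 11,025 × 513 × 3 × 2 = 33,934,950 bytes.
Total = 1,807,683,750 bytes = 1.81 GB.

1.81 GB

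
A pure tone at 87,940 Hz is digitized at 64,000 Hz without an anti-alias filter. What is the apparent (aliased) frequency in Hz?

Nyquist = 64,000/2 = 32,000 Hz; 87,940 Hz exceeds it.
Alias = |87,940 − 1×64,000| = |87,940 − 64,000| = 23,940 Hz.

23,940 Hz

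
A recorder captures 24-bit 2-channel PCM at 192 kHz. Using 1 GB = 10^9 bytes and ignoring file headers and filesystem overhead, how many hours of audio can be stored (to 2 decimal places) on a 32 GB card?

7.72 hours

Uncompressed byte rate = 192,000 × 3 × 2 = 1,152,000 bytes/s.
Capacity = 32 × 1,000,000,000 = 32,000,000,000 bytes.
32,000,000,000 / 1,152,000 ≈ 27777.78 s → 7.72 hours.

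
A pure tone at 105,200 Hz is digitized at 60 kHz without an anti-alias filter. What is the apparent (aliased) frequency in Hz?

Nyquist = 60,000/2 = 30,000 Hz; 105,200 Hz exceeds it.
Alias = |105,200 − 2×60,000| = |105,200 − 120,000| = 14,800 Hz.

14,800 Hz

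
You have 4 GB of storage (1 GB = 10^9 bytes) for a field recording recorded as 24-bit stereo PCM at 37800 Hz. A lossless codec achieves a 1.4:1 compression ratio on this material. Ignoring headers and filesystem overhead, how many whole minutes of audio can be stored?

Uncompressed byte rate = 37,800 × 3 × 2 = 226,800 bytes/s.
After 1.4:1 compression, effective rate ≈ 162000 bytes/s.
Capacity = 4 × 1,000,000,000 = 4,000,000,000 bytes.
4,000,000,000 / effective rate ≈ 24691.36 s → 411 minutes.

411 minutes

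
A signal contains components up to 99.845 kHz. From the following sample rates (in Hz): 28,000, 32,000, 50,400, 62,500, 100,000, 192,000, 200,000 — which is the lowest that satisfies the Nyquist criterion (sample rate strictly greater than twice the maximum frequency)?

Need sample rate > 2 × 99,845 = 199,690 Hz.
Lowest listed rate above 199,690 Hz is 200,000 Hz.

200,000 Hz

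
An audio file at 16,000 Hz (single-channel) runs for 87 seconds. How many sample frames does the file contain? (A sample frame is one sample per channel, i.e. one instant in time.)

1,392,000 sample frames

16,000 samples/s × 87 s = 1,392,000 frames.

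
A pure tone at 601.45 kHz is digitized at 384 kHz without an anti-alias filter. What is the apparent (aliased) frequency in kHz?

166.55 kHz

Nyquist = 384,000/2 = 192,000 Hz; 601,450 Hz exceeds it.
Alias = |601,450 − 2×384,000| = |601,450 − 768,000| = 166,550 Hz = 166.55 kHz.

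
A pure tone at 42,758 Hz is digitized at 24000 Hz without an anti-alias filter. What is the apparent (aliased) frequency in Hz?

Nyquist = 24,000/2 = 12,000 Hz; 42,758 Hz exceeds it.
Alias = |42,758 − 2×24,000| = |42,758 − 48,000| = 5,242 Hz.

5,242 Hz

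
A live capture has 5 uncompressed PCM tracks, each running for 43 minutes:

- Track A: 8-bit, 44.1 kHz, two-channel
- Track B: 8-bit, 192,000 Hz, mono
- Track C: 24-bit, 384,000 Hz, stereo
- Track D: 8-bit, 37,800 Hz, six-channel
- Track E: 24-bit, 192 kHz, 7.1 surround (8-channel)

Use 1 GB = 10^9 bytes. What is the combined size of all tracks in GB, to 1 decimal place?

19.1 GB

43 minutes = 2,580 s.
Track A: 44,100 × 2,580 × 1 × 2 = 227,556,000 bytes.
Track B: 192,000 × 2,580 × 1 × 1 = 495,360,000 bytes.
Track C: 384,000 × 2,580 × 3 × 2 = 5,944,320,000 bytes.
Track D: 37,800 × 2,580 × 1 × 6 = 585,144,000 bytes.
Track E: 192,000 × 2,580 × 3 × 8 = 11,888,640,000 bytes.
Total = 19,141,020,000 bytes = 19.1 GB.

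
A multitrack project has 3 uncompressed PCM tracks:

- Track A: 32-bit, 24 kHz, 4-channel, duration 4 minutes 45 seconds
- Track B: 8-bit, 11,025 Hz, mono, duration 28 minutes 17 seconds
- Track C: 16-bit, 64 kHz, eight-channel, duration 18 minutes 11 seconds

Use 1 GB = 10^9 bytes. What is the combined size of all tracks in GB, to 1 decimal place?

1.2 GB

Track A: 4 minutes 45 seconds = 285 s; 24,000 × 285 × 4 × 4 = 109,440,000 bytes.
Track B: 28 minutes 17 seconds = 1,697 s; 11,025 × 1,697 × 1 × 1 = 18,709,425 bytes.
Track C: 18 minutes 11 seconds = 1,091 s; 64,000 × 1,091 × 2 × 8 = 1,117,184,000 bytes.
Total = 1,245,333,425 bytes = 1.2 GB.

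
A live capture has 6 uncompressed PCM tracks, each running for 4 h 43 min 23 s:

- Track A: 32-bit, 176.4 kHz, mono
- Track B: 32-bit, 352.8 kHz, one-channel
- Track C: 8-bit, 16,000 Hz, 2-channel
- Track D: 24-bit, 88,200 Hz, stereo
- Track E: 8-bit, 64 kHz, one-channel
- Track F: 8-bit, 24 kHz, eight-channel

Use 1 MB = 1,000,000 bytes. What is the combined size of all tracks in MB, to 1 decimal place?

49886.8 MB

4 h 43 min 23 s = 17,003 s.
Track A: 176,400 × 17,003 × 4 × 1 = 11,997,316,800 bytes.
Track B: 352,800 × 17,003 × 4 × 1 = 23,994,633,600 bytes.
Track C: 16,000 × 17,003 × 1 × 2 = 544,096,000 bytes.
Track D: 88,200 × 17,003 × 3 × 2 = 8,997,987,600 bytes.
Track E: 64,000 × 17,003 × 1 × 1 = 1,088,192,000 bytes.
Track F: 24,000 × 17,003 × 1 × 8 = 3,264,576,000 bytes.
Total = 49,886,802,000 bytes = 49886.8 MB.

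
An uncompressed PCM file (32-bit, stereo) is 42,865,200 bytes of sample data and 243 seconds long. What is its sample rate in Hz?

22,050 Hz

Bytes = sample_rate × seconds × bytes_per_sample × channels.
sample_rate = 42,865,200 / (243 × 4 × 2) = 42,865,200 / 1,944 = 22,050 Hz.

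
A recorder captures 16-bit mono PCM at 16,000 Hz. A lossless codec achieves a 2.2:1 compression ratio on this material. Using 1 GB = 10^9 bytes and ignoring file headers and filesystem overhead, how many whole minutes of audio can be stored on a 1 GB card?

1,145 minutes

Uncompressed byte rate = 16,000 × 2 × 1 = 32,000 bytes/s.
After 2.2:1 compression, effective rate ≈ 14545.45 bytes/s.
Capacity = 1 × 1,000,000,000 = 1,000,000,000 bytes.
1,000,000,000 / effective rate ≈ 68750 s → 1,145 minutes.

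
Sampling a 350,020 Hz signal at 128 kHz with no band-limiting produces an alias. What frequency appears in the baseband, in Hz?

33,980 Hz

Nyquist = 128,000/2 = 64,000 Hz; 350,020 Hz exceeds it.
Alias = |350,020 − 3×128,000| = |350,020 − 384,000| = 33,980 Hz.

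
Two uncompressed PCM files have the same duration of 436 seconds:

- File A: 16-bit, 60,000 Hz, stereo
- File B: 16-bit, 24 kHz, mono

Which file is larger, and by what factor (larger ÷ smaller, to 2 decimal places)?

File A: 60,000 × 2 × 2 = 240,000 bytes/s.
File B: 24,000 × 2 × 1 = 48,000 bytes/s.
File A is larger; ratio = 104,640,000 / 20,928,000 = 5.00.

File A, by a factor of 5.00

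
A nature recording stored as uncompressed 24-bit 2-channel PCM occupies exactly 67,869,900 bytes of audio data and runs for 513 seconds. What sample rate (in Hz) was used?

Bytes = sample_rate × seconds × bytes_per_sample × channels.
sample_rate = 67,869,900 / (513 × 3 × 2) = 67,869,900 / 3,078 = 22,050 Hz.

22,050 Hz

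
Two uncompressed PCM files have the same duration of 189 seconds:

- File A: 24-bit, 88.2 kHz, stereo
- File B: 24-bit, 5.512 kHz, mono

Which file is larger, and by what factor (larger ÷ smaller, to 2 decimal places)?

File A: 88,200 × 3 × 2 = 529,200 bytes/s.
File B: 5,512 × 3 × 1 = 16,536 bytes/s.
File A is larger; ratio = 100,018,800 / 3,125,304 = 32.00.

File A, by a factor of 32.00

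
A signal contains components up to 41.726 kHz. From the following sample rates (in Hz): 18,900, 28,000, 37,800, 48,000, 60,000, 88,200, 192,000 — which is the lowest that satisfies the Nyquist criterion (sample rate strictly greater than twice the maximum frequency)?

88,200 Hz

Need sample rate > 2 × 41,726 = 83,452 Hz.
Lowest listed rate above 83,452 Hz is 88,200 Hz.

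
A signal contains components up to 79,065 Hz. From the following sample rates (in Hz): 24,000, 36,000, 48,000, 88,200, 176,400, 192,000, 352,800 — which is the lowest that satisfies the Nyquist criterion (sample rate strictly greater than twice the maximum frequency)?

Need sample rate > 2 × 79,065 = 158,130 Hz.
Lowest listed rate above 158,130 Hz is 176,400 Hz.

176,400 Hz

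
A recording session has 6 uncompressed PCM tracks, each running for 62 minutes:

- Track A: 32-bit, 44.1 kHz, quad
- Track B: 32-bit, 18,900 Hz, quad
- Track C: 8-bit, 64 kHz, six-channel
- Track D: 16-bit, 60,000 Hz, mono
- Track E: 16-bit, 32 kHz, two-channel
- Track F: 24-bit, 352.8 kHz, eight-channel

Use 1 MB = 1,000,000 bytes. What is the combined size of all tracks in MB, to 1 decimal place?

62 minutes = 3,720 s.
Track A: 44,100 × 3,720 × 4 × 4 = 2,624,832,000 bytes.
Track B: 18,900 × 3,720 × 4 × 4 = 1,124,928,000 bytes.
Track C: 64,000 × 3,720 × 1 × 6 = 1,428,480,000 bytes.
Track D: 60,000 × 3,720 × 2 × 1 = 446,400,000 bytes.
Track E: 32,000 × 3,720 × 2 × 2 = 476,160,000 bytes.
Track F: 352,800 × 3,720 × 3 × 8 = 31,497,984,000 bytes.
Total = 37,598,784,000 bytes = 37598.8 MB.

37598.8 MB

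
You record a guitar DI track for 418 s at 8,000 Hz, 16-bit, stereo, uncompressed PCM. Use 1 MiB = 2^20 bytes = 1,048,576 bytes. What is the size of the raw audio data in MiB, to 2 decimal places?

Bytes = 8,000 samples/s × 418 s × 2 bytes/sample × 2 ch = 13,376,000 bytes.
13,376,000 / 1,048,576 = 12.76 MiB.

12.76 MiB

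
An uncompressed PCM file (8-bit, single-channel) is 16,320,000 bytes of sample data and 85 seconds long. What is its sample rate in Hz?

Bytes = sample_rate × seconds × bytes_per_sample × channels.
sample_rate = 16,320,000 / (85 × 1 × 1) = 16,320,000 / 85 = 192,000 Hz.

192,000 Hz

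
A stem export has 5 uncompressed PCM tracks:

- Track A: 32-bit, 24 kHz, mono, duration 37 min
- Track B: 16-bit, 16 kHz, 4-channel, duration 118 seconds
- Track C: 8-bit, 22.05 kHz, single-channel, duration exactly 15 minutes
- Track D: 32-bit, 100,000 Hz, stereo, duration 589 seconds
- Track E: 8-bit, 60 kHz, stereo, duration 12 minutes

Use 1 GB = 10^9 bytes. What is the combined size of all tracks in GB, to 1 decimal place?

0.8 GB

Track A: 37 min = 2,220 s; 24,000 × 2,220 × 4 × 1 = 213,120,000 bytes.
Track B: 16,000 × 118 × 2 × 4 = 15,104,000 bytes.
Track C: exactly 15 minutes = 900 s; 22,050 × 900 × 1 × 1 = 19,845,000 bytes.
Track D: 100,000 × 589 × 4 × 2 = 471,200,000 bytes.
Track E: 12 minutes = 720 s; 60,000 × 720 × 1 × 2 = 86,400,000 bytes.
Total = 805,669,000 bytes = 0.8 GB.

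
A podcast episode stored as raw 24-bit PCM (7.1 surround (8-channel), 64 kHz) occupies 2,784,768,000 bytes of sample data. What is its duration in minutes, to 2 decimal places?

Byte rate = 64,000 × 3 × 8 = 1,536,000 bytes/s.
Duration = 2,784,768,000 / 1,536,000 = 1,813 s.
1,813 s / 60 = 30.22 minutes.

30.22 minutes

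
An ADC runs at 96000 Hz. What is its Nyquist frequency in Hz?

48,000 Hz

Nyquist frequency = sample rate / 2 = 96,000 / 2 = 48,000 Hz.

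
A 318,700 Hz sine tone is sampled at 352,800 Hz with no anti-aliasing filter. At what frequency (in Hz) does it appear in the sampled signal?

Nyquist = 352,800/2 = 176,400 Hz; 318,700 Hz exceeds it.
Alias = |318,700 − 1×352,800| = |318,700 − 352,800| = 34,100 Hz.

34,100 Hz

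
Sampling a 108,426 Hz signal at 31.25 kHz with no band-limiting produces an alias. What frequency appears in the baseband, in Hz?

14,676 Hz

Nyquist = 31,250/2 = 15,625 Hz; 108,426 Hz exceeds it.
Alias = |108,426 − 3×31,250| = |108,426 − 93,750| = 14,676 Hz.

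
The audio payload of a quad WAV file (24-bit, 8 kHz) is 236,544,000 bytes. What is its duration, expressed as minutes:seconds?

Byte rate = 8,000 × 3 × 4 = 96,000 bytes/s.
Duration = 236,544,000 / 96,000 = 2,464 s.
2,464 s = 41:04.

41:04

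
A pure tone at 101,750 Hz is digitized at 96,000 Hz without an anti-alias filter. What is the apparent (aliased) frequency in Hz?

5,750 Hz

Nyquist = 96,000/2 = 48,000 Hz; 101,750 Hz exceeds it.
Alias = |101,750 − 1×96,000| = |101,750 − 96,000| = 5,750 Hz.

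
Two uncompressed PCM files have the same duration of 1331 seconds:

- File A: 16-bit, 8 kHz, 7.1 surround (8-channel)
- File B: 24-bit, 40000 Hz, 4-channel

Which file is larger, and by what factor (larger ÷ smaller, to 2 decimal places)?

File B, by a factor of 3.75

File A: 8,000 × 2 × 8 = 128,000 bytes/s.
File B: 40,000 × 3 × 4 = 480,000 bytes/s.
File B is larger; ratio = 638,880,000 / 170,368,000 = 3.75.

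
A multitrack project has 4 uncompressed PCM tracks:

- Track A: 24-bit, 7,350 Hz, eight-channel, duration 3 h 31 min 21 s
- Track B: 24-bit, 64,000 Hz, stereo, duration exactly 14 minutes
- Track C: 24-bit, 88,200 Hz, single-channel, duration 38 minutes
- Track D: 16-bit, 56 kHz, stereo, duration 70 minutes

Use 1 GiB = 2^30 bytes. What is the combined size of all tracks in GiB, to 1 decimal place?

3.8 GiB

Track A: 3 h 31 min 21 s = 12,681 s; 7,350 × 12,681 × 3 × 8 = 2,236,928,400 bytes.
Track B: exactly 14 minutes = 840 s; 64,000 × 840 × 3 × 2 = 322,560,000 bytes.
Track C: 38 minutes = 2,280 s; 88,200 × 2,280 × 3 × 1 = 603,288,000 bytes.
Track D: 70 minutes = 4,200 s; 56,000 × 4,200 × 2 × 2 = 940,800,000 bytes.
Total = 4,103,576,400 bytes = 3.8 GiB.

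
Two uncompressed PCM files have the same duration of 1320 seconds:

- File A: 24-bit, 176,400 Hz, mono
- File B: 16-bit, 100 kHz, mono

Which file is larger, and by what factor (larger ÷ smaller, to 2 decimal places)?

File A, by a factor of 2.65

File A: 176,400 × 3 × 1 = 529,200 bytes/s.
File B: 100,000 × 2 × 1 = 200,000 bytes/s.
File A is larger; ratio = 698,544,000 / 264,000,000 = 2.65.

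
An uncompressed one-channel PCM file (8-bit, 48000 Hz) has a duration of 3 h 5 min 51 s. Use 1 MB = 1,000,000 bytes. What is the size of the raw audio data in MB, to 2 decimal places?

Duration = 3 h 5 min 51 s = 11,151 s.
Bytes = 48,000 samples/s × 11,151 s × 1 bytes/sample × 1 ch = 535,248,000 bytes.
535,248,000 / 1,000,000 = 535.25 MB.

535.25 MB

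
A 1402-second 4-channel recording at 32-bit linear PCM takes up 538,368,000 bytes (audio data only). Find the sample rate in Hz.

24,000 Hz

Bytes = sample_rate × seconds × bytes_per_sample × channels.
sample_rate = 538,368,000 / (1,402 × 4 × 4) = 538,368,000 / 22,432 = 24,000 Hz.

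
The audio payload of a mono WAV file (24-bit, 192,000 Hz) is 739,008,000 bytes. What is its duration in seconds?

1,283 seconds

Byte rate = 192,000 × 3 × 1 = 576,000 bytes/s.
Duration = 739,008,000 / 576,000 = 1,283 s.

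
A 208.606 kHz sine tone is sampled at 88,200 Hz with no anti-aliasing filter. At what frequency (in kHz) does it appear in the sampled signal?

Nyquist = 88,200/2 = 44,100 Hz; 208,606 Hz exceeds it.
Alias = |208,606 − 2×88,200| = |208,606 − 176,400| = 32,206 Hz = 32.206 kHz.

32.206 kHz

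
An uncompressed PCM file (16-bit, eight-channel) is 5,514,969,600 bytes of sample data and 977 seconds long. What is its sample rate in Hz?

352,800 Hz

Bytes = sample_rate × seconds × bytes_per_sample × channels.
sample_rate = 5,514,969,600 / (977 × 2 × 8) = 5,514,969,600 / 15,632 = 352,800 Hz.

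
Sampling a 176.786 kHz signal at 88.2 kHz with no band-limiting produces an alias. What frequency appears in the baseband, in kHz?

0.386 kHz

Nyquist = 88,200/2 = 44,100 Hz; 176,786 Hz exceeds it.
Alias = |176,786 − 2×88,200| = |176,786 − 176,400| = 386 Hz = 0.386 kHz.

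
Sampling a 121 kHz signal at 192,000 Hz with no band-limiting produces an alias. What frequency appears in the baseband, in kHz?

71 kHz

Nyquist = 192,000/2 = 96,000 Hz; 121,000 Hz exceeds it.
Alias = |121,000 − 1×192,000| = |121,000 − 192,000| = 71,000 Hz = 71 kHz.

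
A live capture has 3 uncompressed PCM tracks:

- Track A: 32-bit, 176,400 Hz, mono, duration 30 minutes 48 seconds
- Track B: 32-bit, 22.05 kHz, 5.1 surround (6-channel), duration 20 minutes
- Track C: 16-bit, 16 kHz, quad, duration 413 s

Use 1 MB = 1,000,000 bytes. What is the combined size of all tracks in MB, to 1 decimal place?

1991.9 MB

Track A: 30 minutes 48 seconds = 1,848 s; 176,400 × 1,848 × 4 × 1 = 1,303,948,800 bytes.
Track B: 20 minutes = 1,200 s; 22,050 × 1,200 × 4 × 6 = 635,040,000 bytes.
Track C: 16,000 × 413 × 2 × 4 = 52,864,000 bytes.
Total = 1,991,852,800 bytes = 1991.9 MB.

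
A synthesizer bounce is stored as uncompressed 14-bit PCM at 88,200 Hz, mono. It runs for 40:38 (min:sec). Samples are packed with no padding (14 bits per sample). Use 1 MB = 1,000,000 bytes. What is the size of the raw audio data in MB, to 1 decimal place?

376.3 MB

Duration = 40:38 (min:sec) = 2,438 s.
Bits = 88,200 × 2,438 × 14 × 1 = 3,010,442,400 bits = 376,305,300 bytes.
376,305,300 / 1,000,000 = 376.3 MB.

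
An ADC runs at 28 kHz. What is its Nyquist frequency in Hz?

Nyquist frequency = sample rate / 2 = 28,000 / 2 = 14,000 Hz.

14,000 Hz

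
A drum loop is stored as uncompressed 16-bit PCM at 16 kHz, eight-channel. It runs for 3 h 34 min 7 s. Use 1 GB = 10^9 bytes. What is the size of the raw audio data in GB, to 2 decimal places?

Duration = 3 h 34 min 7 s = 12,847 s.
Bytes = 16,000 samples/s × 12,847 s × 2 bytes/sample × 8 ch = 3,288,832,000 bytes.
3,288,832,000 / 1,000,000,000 = 3.29 GB.

3.29 GB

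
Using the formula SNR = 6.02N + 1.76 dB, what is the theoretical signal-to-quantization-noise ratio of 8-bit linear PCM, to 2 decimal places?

6.02 × 8 + 1.76 = 49.92 dB.

49.92 dB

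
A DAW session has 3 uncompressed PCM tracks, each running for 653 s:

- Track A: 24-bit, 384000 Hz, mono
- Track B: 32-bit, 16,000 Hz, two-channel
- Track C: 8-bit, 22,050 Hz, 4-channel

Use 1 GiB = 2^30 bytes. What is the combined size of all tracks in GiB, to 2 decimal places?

0.83 GiB

Track A: 384,000 × 653 × 3 × 1 = 752,256,000 bytes.
Track B: 16,000 × 653 × 4 × 2 = 83,584,000 bytes.
Track C: 22,050 × 653 × 1 × 4 = 57,594,600 bytes.
Total = 893,434,600 bytes = 0.83 GiB.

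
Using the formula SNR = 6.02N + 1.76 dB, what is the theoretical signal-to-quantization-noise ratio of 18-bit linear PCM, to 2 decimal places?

110.12 dB

6.02 × 18 + 1.76 = 110.12 dB.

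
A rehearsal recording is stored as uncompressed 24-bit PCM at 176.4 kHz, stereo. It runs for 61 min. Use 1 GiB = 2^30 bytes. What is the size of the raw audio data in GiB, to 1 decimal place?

Duration = 61 min = 3,660 s.
Bytes = 176,400 samples/s × 3,660 s × 3 bytes/sample × 2 ch = 3,873,744,000 bytes.
3,873,744,000 / 1,073,741,824 = 3.6 GiB.

3.6 GiB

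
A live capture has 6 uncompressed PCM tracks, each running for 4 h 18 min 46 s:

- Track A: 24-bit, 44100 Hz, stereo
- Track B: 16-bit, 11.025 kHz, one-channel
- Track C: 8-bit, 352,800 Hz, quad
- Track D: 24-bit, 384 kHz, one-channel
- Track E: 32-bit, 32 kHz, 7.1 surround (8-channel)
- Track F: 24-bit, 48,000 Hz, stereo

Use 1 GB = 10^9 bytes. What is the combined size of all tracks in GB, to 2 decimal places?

4 h 18 min 46 s = 15,526 s.
Track A: 44,100 × 15,526 × 3 × 2 = 4,108,179,600 bytes.
Track B: 11,025 × 15,526 × 2 × 1 = 342,348,300 bytes.
Track C: 352,800 × 15,526 × 1 × 4 = 21,910,291,200 bytes.
Track D: 384,000 × 15,526 × 3 × 1 = 17,885,952,000 bytes.
Track E: 32,000 × 15,526 × 4 × 8 = 15,898,624,000 bytes.
Track F: 48,000 × 15,526 × 3 × 2 = 4,471,488,000 bytes.
Total = 64,616,883,100 bytes = 64.62 GB.

64.62 GB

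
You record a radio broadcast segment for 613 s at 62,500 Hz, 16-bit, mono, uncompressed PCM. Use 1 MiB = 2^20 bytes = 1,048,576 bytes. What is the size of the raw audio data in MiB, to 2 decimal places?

73.08 MiB

Bytes = 62,500 samples/s × 613 s × 2 bytes/sample × 1 ch = 76,625,000 bytes.
76,625,000 / 1,048,576 = 73.08 MiB.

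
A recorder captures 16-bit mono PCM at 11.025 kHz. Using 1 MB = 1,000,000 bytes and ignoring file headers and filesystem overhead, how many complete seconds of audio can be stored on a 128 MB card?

5,804 seconds

Uncompressed byte rate = 11,025 × 2 × 1 = 22,050 bytes/s.
Capacity = 128 × 1,000,000 = 128,000,000 bytes.
128,000,000 / 22,050 ≈ 5804.99 s → 5,804 seconds.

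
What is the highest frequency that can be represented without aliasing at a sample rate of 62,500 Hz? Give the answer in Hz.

31,250 Hz

Nyquist frequency = sample rate / 2 = 62,500 / 2 = 31,250 Hz.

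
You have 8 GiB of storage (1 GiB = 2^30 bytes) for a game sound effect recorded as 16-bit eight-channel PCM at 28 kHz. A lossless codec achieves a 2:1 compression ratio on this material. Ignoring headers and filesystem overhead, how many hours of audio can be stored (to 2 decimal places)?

10.65 hours

Uncompressed byte rate = 28,000 × 2 × 8 = 448,000 bytes/s.
After 2:1 compression, effective rate ≈ 224000 bytes/s.
Capacity = 8 × 1,073,741,824 = 8,589,934,592 bytes.
8,589,934,592 / effective rate ≈ 38347.92 s → 10.65 hours.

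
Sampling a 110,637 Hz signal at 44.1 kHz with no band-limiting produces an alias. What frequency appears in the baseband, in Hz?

21,663 Hz

Nyquist = 44,100/2 = 22,050 Hz; 110,637 Hz exceeds it.
Alias = |110,637 − 3×44,100| = |110,637 − 132,300| = 21,663 Hz.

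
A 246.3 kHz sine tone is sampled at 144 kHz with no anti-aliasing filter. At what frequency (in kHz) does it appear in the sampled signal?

41.7 kHz

Nyquist = 144,000/2 = 72,000 Hz; 246,300 Hz exceeds it.
Alias = |246,300 − 2×144,000| = |246,300 − 288,000| = 41,700 Hz = 41.7 kHz.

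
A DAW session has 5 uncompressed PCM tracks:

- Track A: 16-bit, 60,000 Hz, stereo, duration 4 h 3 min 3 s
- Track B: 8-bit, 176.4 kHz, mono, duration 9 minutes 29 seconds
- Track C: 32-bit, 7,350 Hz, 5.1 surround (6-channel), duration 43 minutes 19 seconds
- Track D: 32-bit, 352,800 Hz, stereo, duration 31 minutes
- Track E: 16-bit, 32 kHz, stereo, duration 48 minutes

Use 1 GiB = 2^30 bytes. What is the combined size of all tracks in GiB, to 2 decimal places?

Track A: 4 h 3 min 3 s = 14,583 s; 60,000 × 14,583 × 2 × 2 = 3,499,920,000 bytes.
Track B: 9 minutes 29 seconds = 569 s; 176,400 × 569 × 1 × 1 = 100,371,600 bytes.
Track C: 43 minutes 19 seconds = 2,599 s; 7,350 × 2,599 × 4 × 6 = 458,463,600 bytes.
Track D: 31 minutes = 1,860 s; 352,800 × 1,860 × 4 × 2 = 5,249,664,000 bytes.
Track E: 48 minutes = 2,880 s; 32,000 × 2,880 × 2 × 2 = 368,640,000 bytes.
Total = 9,677,059,200 bytes = 9.01 GiB.

9.01 GiB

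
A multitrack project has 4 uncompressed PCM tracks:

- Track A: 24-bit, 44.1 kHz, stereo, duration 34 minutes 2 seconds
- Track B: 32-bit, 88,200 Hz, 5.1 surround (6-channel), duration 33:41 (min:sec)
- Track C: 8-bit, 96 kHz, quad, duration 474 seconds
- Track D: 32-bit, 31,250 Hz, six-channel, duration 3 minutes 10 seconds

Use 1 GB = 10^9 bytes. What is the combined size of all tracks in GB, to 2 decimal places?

5.14 GB

Track A: 34 minutes 2 seconds = 2,042 s; 44,100 × 2,042 × 3 × 2 = 540,313,200 bytes.
Track B: 33:41 (min:sec) = 2,021 s; 88,200 × 2,021 × 4 × 6 = 4,278,052,800 bytes.
Track C: 96,000 × 474 × 1 × 4 = 182,016,000 bytes.
Track D: 3 minutes 10 seconds = 190 s; 31,250 × 190 × 4 × 6 = 142,500,000 bytes.
Total = 5,142,882,000 bytes = 5.14 GB.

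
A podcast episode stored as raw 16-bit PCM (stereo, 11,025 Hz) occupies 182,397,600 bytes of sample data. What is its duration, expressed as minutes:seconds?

Byte rate = 11,025 × 2 × 2 = 44,100 bytes/s.
Duration = 182,397,600 / 44,100 = 4,136 s.
4,136 s = 68:56.

68:56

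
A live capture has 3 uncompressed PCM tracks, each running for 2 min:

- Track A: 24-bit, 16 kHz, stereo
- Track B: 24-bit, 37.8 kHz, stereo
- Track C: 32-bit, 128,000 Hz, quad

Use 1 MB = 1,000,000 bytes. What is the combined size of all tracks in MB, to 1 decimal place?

2 min = 120 s.
Track A: 16,000 × 120 × 3 × 2 = 11,520,000 bytes.
Track B: 37,800 × 120 × 3 × 2 = 27,216,000 bytes.
Track C: 128,000 × 120 × 4 × 4 = 245,760,000 bytes.
Total = 284,496,000 bytes = 284.5 MB.

284.5 MB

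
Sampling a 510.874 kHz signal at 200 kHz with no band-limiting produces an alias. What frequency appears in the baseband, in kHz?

Nyquist = 200,000/2 = 100,000 Hz; 510,874 Hz exceeds it.
Alias = |510,874 − 3×200,000| = |510,874 − 600,000| = 89,126 Hz = 89.126 kHz.

89.126 kHz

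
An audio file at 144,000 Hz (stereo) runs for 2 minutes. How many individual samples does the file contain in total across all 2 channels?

34,560,000 samples

2 minutes = 120 s.
144,000 × 120 s × 2 ch = 34,560,000 samples.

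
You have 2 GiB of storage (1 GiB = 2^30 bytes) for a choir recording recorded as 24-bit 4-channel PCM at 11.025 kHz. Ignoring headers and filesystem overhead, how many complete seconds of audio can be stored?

16,231 seconds

Uncompressed byte rate = 11,025 × 3 × 4 = 132,300 bytes/s.
Capacity = 2 × 1,073,741,824 = 2,147,483,648 bytes.
2,147,483,648 / 132,300 ≈ 16231.92 s → 16,231 seconds.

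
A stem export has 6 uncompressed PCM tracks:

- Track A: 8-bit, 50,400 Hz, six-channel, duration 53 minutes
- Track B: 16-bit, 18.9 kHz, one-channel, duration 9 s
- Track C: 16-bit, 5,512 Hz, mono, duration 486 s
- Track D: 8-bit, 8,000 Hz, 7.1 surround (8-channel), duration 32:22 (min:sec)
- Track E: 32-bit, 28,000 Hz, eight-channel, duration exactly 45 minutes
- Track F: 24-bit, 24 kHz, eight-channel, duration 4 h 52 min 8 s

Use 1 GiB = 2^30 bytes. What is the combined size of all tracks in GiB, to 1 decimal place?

12.7 GiB

Track A: 53 minutes = 3,180 s; 50,400 × 3,180 × 1 × 6 = 961,632,000 bytes.
Track B: 18,900 × 9 × 2 × 1 = 340,200 bytes.
Track C: 5,512 × 486 × 2 × 1 = 5,357,664 bytes.
Track D: 32:22 (min:sec) = 1,942 s; 8,000 × 1,942 × 1 × 8 = 124,288,000 bytes.
Track E: exactly 45 minutes = 2,700 s; 28,000 × 2,700 × 4 × 8 = 2,419,200,000 bytes.
Track F: 4 h 52 min 8 s = 17,528 s; 24,000 × 17,528 × 3 × 8 = 10,096,128,000 bytes.
Total = 13,606,945,864 bytes = 12.7 GiB.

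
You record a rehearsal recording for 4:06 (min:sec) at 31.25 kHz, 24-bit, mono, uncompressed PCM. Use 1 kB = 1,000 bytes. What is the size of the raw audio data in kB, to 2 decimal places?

Duration = 4:06 (min:sec) = 246 s.
Bytes = 31,250 samples/s × 246 s × 3 bytes/sample × 1 ch = 23,062,500 bytes.
23,062,500 / 1,000 = 23062.50 kB.

23062.50 kB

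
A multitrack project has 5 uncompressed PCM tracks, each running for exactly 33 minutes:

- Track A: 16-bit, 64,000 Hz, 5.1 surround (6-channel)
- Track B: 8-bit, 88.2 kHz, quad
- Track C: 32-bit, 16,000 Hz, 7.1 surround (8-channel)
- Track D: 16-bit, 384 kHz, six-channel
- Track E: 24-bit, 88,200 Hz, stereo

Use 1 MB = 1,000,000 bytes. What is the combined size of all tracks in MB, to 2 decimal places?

exactly 33 minutes = 1,980 s.
Track A: 64,000 × 1,980 × 2 × 6 = 1,520,640,000 bytes.
Track B: 88,200 × 1,980 × 1 × 4 = 698,544,000 bytes.
Track C: 16,000 × 1,980 × 4 × 8 = 1,013,760,000 bytes.
Track D: 384,000 × 1,980 × 2 × 6 = 9,123,840,000 bytes.
Track E: 88,200 × 1,980 × 3 × 2 = 1,047,816,000 bytes.
Total = 13,404,600,000 bytes = 13404.60 MB.

13404.60 MB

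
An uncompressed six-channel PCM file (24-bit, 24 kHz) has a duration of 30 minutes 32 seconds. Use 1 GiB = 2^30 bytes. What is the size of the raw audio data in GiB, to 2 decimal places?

0.74 GiB

Duration = 30 minutes 32 seconds = 1,832 s.
Bytes = 24,000 samples/s × 1,832 s × 3 bytes/sample × 6 ch = 791,424,000 bytes.
791,424,000 / 1,073,741,824 = 0.74 GiB.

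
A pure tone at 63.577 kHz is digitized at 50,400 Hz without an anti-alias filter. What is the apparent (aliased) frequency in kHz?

Nyquist = 50,400/2 = 25,200 Hz; 63,577 Hz exceeds it.
Alias = |63,577 − 1×50,400| = |63,577 − 50,400| = 13,177 Hz = 13.177 kHz.

13.177 kHz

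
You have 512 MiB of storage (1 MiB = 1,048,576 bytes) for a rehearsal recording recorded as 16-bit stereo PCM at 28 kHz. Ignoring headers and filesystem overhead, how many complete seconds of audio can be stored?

Uncompressed byte rate = 28,000 × 2 × 2 = 112,000 bytes/s.
Capacity = 512 × 1,048,576 = 536,870,912 bytes.
536,870,912 / 112,000 ≈ 4793.49 s → 4,793 seconds.

4,793 seconds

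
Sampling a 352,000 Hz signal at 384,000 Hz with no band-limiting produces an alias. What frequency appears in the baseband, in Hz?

32,000 Hz

Nyquist = 384,000/2 = 192,000 Hz; 352,000 Hz exceeds it.
Alias = |352,000 − 1×384,000| = |352,000 − 384,000| = 32,000 Hz.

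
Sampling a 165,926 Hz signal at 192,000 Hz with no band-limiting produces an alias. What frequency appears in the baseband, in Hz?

26,074 Hz

Nyquist = 192,000/2 = 96,000 Hz; 165,926 Hz exceeds it.
Alias = |165,926 − 1×192,000| = |165,926 − 192,000| = 26,074 Hz.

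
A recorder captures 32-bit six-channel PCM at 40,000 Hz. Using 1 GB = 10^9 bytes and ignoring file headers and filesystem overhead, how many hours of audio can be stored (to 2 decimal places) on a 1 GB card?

Uncompressed byte rate = 40,000 × 4 × 6 = 960,000 bytes/s.
Capacity = 1 × 1,000,000,000 = 1,000,000,000 bytes.
1,000,000,000 / 960,000 ≈ 1041.67 s → 0.29 hours.

0.29 hours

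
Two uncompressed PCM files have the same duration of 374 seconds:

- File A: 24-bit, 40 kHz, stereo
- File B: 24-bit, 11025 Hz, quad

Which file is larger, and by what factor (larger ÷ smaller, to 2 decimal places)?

File A, by a factor of 1.81

File A: 40,000 × 3 × 2 = 240,000 bytes/s.
File B: 11,025 × 3 × 4 = 132,300 bytes/s.
File A is larger; ratio = 89,760,000 / 49,480,200 = 1.81.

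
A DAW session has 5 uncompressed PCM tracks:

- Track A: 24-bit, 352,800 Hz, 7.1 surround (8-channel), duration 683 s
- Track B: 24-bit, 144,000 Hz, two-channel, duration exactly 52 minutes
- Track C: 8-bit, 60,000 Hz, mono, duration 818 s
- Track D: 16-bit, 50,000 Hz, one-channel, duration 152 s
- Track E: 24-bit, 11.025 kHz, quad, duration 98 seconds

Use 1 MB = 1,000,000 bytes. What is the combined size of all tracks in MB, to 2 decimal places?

8556.02 MB

Track A: 352,800 × 683 × 3 × 8 = 5,783,097,600 bytes.
Track B: exactly 52 minutes = 3,120 s; 144,000 × 3,120 × 3 × 2 = 2,695,680,000 bytes.
Track C: 60,000 × 818 × 1 × 1 = 49,080,000 bytes.
Track D: 50,000 × 152 × 2 × 1 = 15,200,000 bytes.
Track E: 11,025 × 98 × 3 × 4 = 12,965,400 bytes.
Total = 8,556,023,000 bytes = 8556.02 MB.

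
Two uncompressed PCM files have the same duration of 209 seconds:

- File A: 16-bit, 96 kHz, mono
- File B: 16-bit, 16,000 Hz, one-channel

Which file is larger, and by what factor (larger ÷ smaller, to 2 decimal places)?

File A, by a factor of 6.00

File A: 96,000 × 2 × 1 = 192,000 bytes/s.
File B: 16,000 × 2 × 1 = 32,000 bytes/s.
File A is larger; ratio = 40,128,000 / 6,688,000 = 6.00.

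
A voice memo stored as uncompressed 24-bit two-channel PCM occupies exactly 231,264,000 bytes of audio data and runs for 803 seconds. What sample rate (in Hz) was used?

48,000 Hz

Bytes = sample_rate × seconds × bytes_per_sample × channels.
sample_rate = 231,264,000 / (803 × 3 × 2) = 231,264,000 / 4,818 = 48,000 Hz.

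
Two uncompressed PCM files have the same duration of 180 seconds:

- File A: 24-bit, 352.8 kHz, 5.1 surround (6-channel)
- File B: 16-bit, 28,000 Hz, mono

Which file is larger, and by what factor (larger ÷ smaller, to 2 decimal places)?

File A: 352,800 × 3 × 6 = 6,350,400 bytes/s.
File B: 28,000 × 2 × 1 = 56,000 bytes/s.
File A is larger; ratio = 1,143,072,000 / 10,080,000 = 113.40.

File A, by a factor of 113.40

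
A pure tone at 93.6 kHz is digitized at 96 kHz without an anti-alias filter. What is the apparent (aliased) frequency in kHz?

Nyquist = 96,000/2 = 48,000 Hz; 93,600 Hz exceeds it.
Alias = |93,600 − 1×96,000| = |93,600 − 96,000| = 2,400 Hz = 2.4 kHz.

2.4 kHz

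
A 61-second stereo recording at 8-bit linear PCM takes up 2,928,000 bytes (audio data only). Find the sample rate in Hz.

24,000 Hz

Bytes = sample_rate × seconds × bytes_per_sample × channels.
sample_rate = 2,928,000 / (61 × 1 × 2) = 2,928,000 / 122 = 24,000 Hz.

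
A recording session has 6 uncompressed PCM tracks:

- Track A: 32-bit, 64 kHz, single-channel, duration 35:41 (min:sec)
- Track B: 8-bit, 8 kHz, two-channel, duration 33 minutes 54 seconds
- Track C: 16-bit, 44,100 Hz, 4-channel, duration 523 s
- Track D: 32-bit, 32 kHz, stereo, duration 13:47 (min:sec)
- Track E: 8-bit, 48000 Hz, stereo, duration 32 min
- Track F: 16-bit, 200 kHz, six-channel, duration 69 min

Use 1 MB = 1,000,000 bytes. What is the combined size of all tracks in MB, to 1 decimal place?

Track A: 35:41 (min:sec) = 2,141 s; 64,000 × 2,141 × 4 × 1 = 548,096,000 bytes.
Track B: 33 minutes 54 seconds = 2,034 s; 8,000 × 2,034 × 1 × 2 = 32,544,000 bytes.
Track C: 44,100 × 523 × 2 × 4 = 184,514,400 bytes.
Track D: 13:47 (min:sec) = 827 s; 32,000 × 827 × 4 × 2 = 211,712,000 bytes.
Track E: 32 min = 1,920 s; 48,000 × 1,920 × 1 × 2 = 184,320,000 bytes.
Track F: 69 min = 4,140 s; 200,000 × 4,140 × 2 × 6 = 9,936,000,000 bytes.
Total = 11,097,186,400 bytes = 11097.2 MB.

11097.2 MB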